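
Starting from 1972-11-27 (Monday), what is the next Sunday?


Current: Monday
Target: Sunday
Days ahead: 6

Next Sunday: 1972-12-03


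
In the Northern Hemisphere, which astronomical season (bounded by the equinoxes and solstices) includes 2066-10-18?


Date: October 18
Astronomical Autumn (approx.; exact equinox/solstice day varies by year): September 22 to December 20
October 18 falls within the Autumn window

Autumn


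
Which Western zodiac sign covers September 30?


Date: September 30
Conventional tropical zodiac dates: Libra from September 23 onward; Scorpio starts October 23
September 30 falls within the Libra range

Libra


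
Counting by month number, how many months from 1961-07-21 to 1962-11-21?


From July 1961 to November 1962
1 year * 12 = 12 months, plus 4 months = 16

16 months


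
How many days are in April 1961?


April 1961

30 days


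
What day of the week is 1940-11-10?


Date: November 10, 1940
Anchor: Jan 1, 1940. With p = 1940 - 1 = 1939: (p + p//4 - p//100 + p//400) mod 7 = (1939 + 484 - 19 + 4) mod 7 = 2408 mod 7 = 0 -> Monday (Mon=0 ... Sun=6)
Days before November (Jan-Oct): 305; offset = 305 + 10 - 1 = 314
Weekday index = (0 + 314) mod 7 = 6

Day of the week: Sunday


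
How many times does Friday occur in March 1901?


March 1901 has 31 days
Anchor: Jan 1, 1901. With p = 1901 - 1 = 1900: (p + p//4 - p//100 + p//400) mod 7 = (1900 + 475 - 19 + 4) mod 7 = 2360 mod 7 = 1 -> Tuesday (Mon=0 ... Sun=6)
Days before March (Jan-Feb): 59; March 1 index = (1 + 59) mod 7 = 4 -> Friday
First Friday is March 1
Fridays: 1, 8, 15, 22, 29

5 Fridays


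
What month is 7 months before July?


July is month 7
7 - 7 = 0; wrap: 0 + 12 = 12

December


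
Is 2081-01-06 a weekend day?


Anchor: Jan 1, 2081. With p = 2081 - 1 = 2080: (p + p//4 - p//100 + p//400) mod 7 = (2080 + 520 - 20 + 5) mod 7 = 2585 mod 7 = 2 -> Wednesday (Mon=0 ... Sun=6)
Day of year: 6; offset = 5
Weekday index = (2 + 5) mod 7 = 0 -> Monday
Weekend days: Saturday, Sunday

No


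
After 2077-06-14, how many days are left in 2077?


Day of year: 165 of 365
Remaining = 365 - 165

200 days


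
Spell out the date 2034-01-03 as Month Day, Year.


ISO 2034-01-03 parses as year=2034, month=01, day=03
Month 1 -> January

January 3, 2034


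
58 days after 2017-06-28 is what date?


Start: 2017-06-28, add 58 days
June 2017 has 30 days: 30 - 28 = 2 days to June 30 -> 56 left
July 2017 has 31 days -> 25 left
August 2017: 25 <= 31 -> lands on August 25

Result: 2017-08-25


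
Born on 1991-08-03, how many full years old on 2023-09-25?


Birth: 1991-08-03
Reference: 2023-09-25
Year difference: 2023 - 1991 = 32

32 years old


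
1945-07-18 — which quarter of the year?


Month: July (month 7)
Q1: Jan-Mar, Q2: Apr-Jun, Q3: Jul-Sep, Q4: Oct-Dec

Q3


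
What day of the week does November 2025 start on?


Target: November 1, 2025
Anchor: Jan 1, 2025. With p = 2025 - 1 = 2024: (p + p//4 - p//100 + p//400) mod 7 = (2024 + 506 - 20 + 5) mod 7 = 2515 mod 7 = 2 -> Wednesday (Mon=0 ... Sun=6)
Days before November (Jan-Oct): 304 days
Weekday index = (2 + 304) mod 7 = 5

Saturday


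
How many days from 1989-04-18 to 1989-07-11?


From 1989-04-18 to 1989-07-11
1989-04-18: days before April = 31 + 28 + 31 = 90 (1989 is not a leap year); day of year = 90 + 18 = 108
1989-07-11: days before July = 31 + 28 + 31 + 30 + 31 + 30 = 181 (1989 is not a leap year); day of year = 181 + 11 = 192
Same year: 192 - 108 = 84

84 days


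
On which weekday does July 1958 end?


July 1958 has 31 days
Anchor: Jan 1, 1958. With p = 1958 - 1 = 1957: (p + p//4 - p//100 + p//400) mod 7 = (1957 + 489 - 19 + 4) mod 7 = 2431 mod 7 = 2 -> Wednesday (Mon=0 ... Sun=6)
Days before July (Jan-Jun): 181; July 1 index = (2 + 181) mod 7 = 1 -> Tuesday
Last day offset: 31 - 1 = 30 days
Weekday index = (1 + 30) mod 7 = 3

Thursday, July 31


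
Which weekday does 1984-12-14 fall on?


Date: December 14, 1984
Anchor: Jan 1, 1984. With p = 1984 - 1 = 1983: (p + p//4 - p//100 + p//400) mod 7 = (1983 + 495 - 19 + 4) mod 7 = 2463 mod 7 = 6 -> Sunday (Mon=0 ... Sun=6)
Days before December (Jan-Nov): 335; offset = 335 + 14 - 1 = 348
Weekday index = (6 + 348) mod 7 = 4

Day of the week: Friday


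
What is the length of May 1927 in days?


May 1927

31 days


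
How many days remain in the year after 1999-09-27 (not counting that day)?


Day of year: 270 of 365
Remaining = 365 - 270

95 days


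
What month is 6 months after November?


November is month 11
11 + 6 = 17; wrap: 17 - 12 = 5

May


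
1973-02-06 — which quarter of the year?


Month: February (month 2)
Q1: Jan-Mar, Q2: Apr-Jun, Q3: Jul-Sep, Q4: Oct-Dec

Q1


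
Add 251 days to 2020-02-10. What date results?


Start: 2020-02-10, add 251 days
February 2020 has 29 days: 29 - 10 = 19 days to February 29 -> 232 left
March 2020 has 31 days -> 201 left
April 2020 has 30 days -> 171 left
May 2020 has 31 days -> 140 left
June 2020 has 30 days -> 110 left
July 2020 has 31 days -> 79 left
August 2020 has 31 days -> 48 left
September 2020 has 30 days -> 18 left
October 2020: 18 <= 31 -> lands on October 18

Result: 2020-10-18


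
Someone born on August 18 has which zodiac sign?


Date: August 18
Conventional tropical zodiac dates: Leo from July 23 onward; Virgo starts August 23
August 18 falls within the Leo range

Leo


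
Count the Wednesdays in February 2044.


February 2044 has 29 days
Anchor: Jan 1, 2044. With p = 2044 - 1 = 2043: (p + p//4 - p//100 + p//400) mod 7 = (2043 + 510 - 20 + 5) mod 7 = 2538 mod 7 = 4 -> Friday (Mon=0 ... Sun=6)
Days before February (Jan): 31; February 1 index = (4 + 31) mod 7 = 0 -> Monday
First Wednesday is February 3
Wednesdays: 3, 10, 17, 24

4 Wednesdays


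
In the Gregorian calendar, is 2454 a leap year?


Gregorian leap year rule: divisible by 4, but not by 100, unless also by 400.
2454 is not divisible by 4 -> not a leap year

No


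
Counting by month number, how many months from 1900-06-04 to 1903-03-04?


From June 1900 to March 1903
3 years * 12 = 36 months, minus 3 months = 33

33 months


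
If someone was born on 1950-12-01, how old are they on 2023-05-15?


Birth: 1950-12-01
Reference: 2023-05-15
Year difference: 2023 - 1950 = 73
Birthday not yet reached in 2023, subtract 1

72 years old


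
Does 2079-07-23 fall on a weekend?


Anchor: Jan 1, 2079. With p = 2079 - 1 = 2078: (p + p//4 - p//100 + p//400) mod 7 = (2078 + 519 - 20 + 5) mod 7 = 2582 mod 7 = 6 -> Sunday (Mon=0 ... Sun=6)
Day of year: 204; offset = 203
Weekday index = (6 + 203) mod 7 = 6 -> Sunday
Weekend days: Saturday, Sunday

Yes


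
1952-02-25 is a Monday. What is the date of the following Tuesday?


Current: Monday
Target: Tuesday
Days ahead: 1

Next Tuesday: 1952-02-26


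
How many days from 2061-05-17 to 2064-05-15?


From 2061-05-17 to 2064-05-15
2061-05-17: days before May = 31 + 28 + 31 + 30 = 120 (2061 is not a leap year); day of year = 120 + 17 = 137
2064-05-15: days before May = 31 + 29 + 31 + 30 = 121 (2064 is a leap year); day of year = 121 + 15 = 136
Rest of 2061: 365 - 137 = 228
Full years 2062 (365), 2063 (365): 730
Total = 228 + 730 + 136 = 1094

1094 days


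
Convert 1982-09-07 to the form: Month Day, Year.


ISO 1982-09-07 parses as year=1982, month=09, day=07
Month 9 -> September

September 7, 1982


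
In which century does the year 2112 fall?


Century = (year - 1) // 100 + 1
= (2112 - 1) // 100 + 1
= 2111 // 100 + 1
= 21 + 1

22nd century


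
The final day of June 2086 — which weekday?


June 2086 has 30 days
Anchor: Jan 1, 2086. With p = 2086 - 1 = 2085: (p + p//4 - p//100 + p//400) mod 7 = (2085 + 521 - 20 + 5) mod 7 = 2591 mod 7 = 1 -> Tuesday (Mon=0 ... Sun=6)
Days before June (Jan-May): 151; June 1 index = (1 + 151) mod 7 = 5 -> Saturday
Last day offset: 30 - 1 = 29 days
Weekday index = (5 + 29) mod 7 = 6

Sunday, June 30


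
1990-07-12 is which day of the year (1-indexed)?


Date: July 12, 1990
Days in months 1 through 6: 181
Plus 12 days in July

Day of year: 193


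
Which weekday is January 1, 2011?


Target: January 1, 2011
Anchor: Jan 1, 2011. With p = 2011 - 1 = 2010: (p + p//4 - p//100 + p//400) mod 7 = (2010 + 502 - 20 + 5) mod 7 = 2497 mod 7 = 5 -> Saturday (Mon=0 ... Sun=6)
Offset from anchor: 0 days
Weekday index = (5 + 0) mod 7 = 5

Saturday


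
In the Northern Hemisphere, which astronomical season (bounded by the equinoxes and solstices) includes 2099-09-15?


Date: September 15
Astronomical Summer (approx.; exact equinox/solstice day varies by year): June 21 to September 21
September 15 falls within the Summer window

Summer


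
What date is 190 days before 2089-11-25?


Start: 2089-11-25, subtract 190 days
Back 25 days from November 25 reaches October 31, 2089 -> 165 left
October 2089 has 31 days -> back to September 30, 2089 -> 134 left
September 2089 has 30 days -> back to August 31, 2089 -> 104 left
August 2089 has 31 days -> back to July 31, 2089 -> 73 left
July 2089 has 31 days -> back to June 30, 2089 -> 42 left
June 2089 has 30 days -> back to May 31, 2089 -> 12 left
May 2089: 31 - 12 = 19 -> lands on May 19

Result: 2089-05-19


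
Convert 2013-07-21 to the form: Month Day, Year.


ISO 2013-07-21 parses as year=2013, month=07, day=21
Month 7 -> July

July 21, 2013


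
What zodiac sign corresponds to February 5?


Date: February 5
Conventional tropical zodiac dates: Aquarius from January 20 onward; Pisces starts February 19
February 5 falls within the Aquarius range

Aquarius


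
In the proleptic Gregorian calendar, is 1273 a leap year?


Gregorian leap year rule: divisible by 4, but not by 100, unless also by 400.
1273 is not divisible by 4 -> not a leap year

No


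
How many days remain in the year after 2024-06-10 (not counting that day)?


Day of year: 162 of 366
Remaining = 366 - 162

204 days


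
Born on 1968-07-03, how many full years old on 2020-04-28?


Birth: 1968-07-03
Reference: 2020-04-28
Year difference: 2020 - 1968 = 52
Birthday not yet reached in 2020, subtract 1

51 years old


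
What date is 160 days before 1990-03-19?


Start: 1990-03-19, subtract 160 days
Back 19 days from March 19 reaches February 28, 1990 -> 141 left
February 1990 has 28 days -> back to January 31, 1990 -> 113 left
January 1990 has 31 days -> back to December 31, 1989 -> 82 left
December 1989 has 31 days -> back to November 30, 1989 -> 51 left
November 1989 has 30 days -> back to October 31, 1989 -> 21 left
October 1989: 31 - 21 = 10 -> lands on October 10

Result: 1989-10-10


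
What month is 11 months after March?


March is month 3
3 + 11 = 14; wrap: 14 - 12 = 2

February


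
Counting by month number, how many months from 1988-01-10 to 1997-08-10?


From January 1988 to August 1997
9 years * 12 = 108 months, plus 7 months = 115

115 months


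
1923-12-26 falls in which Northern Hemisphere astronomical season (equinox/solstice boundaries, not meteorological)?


Date: December 26
Astronomical Winter (approx.; exact equinox/solstice day varies by year): December 21 to March 19
December 26 falls within the Winter window

Winter


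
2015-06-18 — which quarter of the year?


Month: June (month 6)
Q1: Jan-Mar, Q2: Apr-Jun, Q3: Jul-Sep, Q4: Oct-Dec

Q2


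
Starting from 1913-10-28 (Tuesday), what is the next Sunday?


Current: Tuesday
Target: Sunday
Days ahead: 5

Next Sunday: 1913-11-02


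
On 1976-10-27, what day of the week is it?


Date: October 27, 1976
Anchor: Jan 1, 1976. With p = 1976 - 1 = 1975: (p + p//4 - p//100 + p//400) mod 7 = (1975 + 493 - 19 + 4) mod 7 = 2453 mod 7 = 3 -> Thursday (Mon=0 ... Sun=6)
Days before October (Jan-Sep): 274; offset = 274 + 27 - 1 = 300
Weekday index = (3 + 300) mod 7 = 2

Day of the week: Wednesday


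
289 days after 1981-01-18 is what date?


Start: 1981-01-18, add 289 days
January 1981 has 31 days: 31 - 18 = 13 days to January 31 -> 276 left
February 1981 has 28 days -> 248 left
March 1981 has 31 days -> 217 left
April 1981 has 30 days -> 187 left
May 1981 has 31 days -> 156 left
June 1981 has 30 days -> 126 left
July 1981 has 31 days -> 95 left
August 1981 has 31 days -> 64 left
September 1981 has 30 days -> 34 left
October 1981 has 31 days -> 3 left
November 1981: 3 <= 30 -> lands on November 3

Result: 1981-11-03


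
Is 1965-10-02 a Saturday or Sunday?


Anchor: Jan 1, 1965. With p = 1965 - 1 = 1964: (p + p//4 - p//100 + p//400) mod 7 = (1964 + 491 - 19 + 4) mod 7 = 2440 mod 7 = 4 -> Friday (Mon=0 ... Sun=6)
Day of year: 275; offset = 274
Weekday index = (4 + 274) mod 7 = 5 -> Saturday
Weekend days: Saturday, Sunday

Yes


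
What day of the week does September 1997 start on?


Target: September 1, 1997
Anchor: Jan 1, 1997. With p = 1997 - 1 = 1996: (p + p//4 - p//100 + p//400) mod 7 = (1996 + 499 - 19 + 4) mod 7 = 2480 mod 7 = 2 -> Wednesday (Mon=0 ... Sun=6)
Days before September (Jan-Aug): 243 days
Weekday index = (2 + 243) mod 7 = 0

Monday


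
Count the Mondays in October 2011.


October 2011 has 31 days
Anchor: Jan 1, 2011. With p = 2011 - 1 = 2010: (p + p//4 - p//100 + p//400) mod 7 = (2010 + 502 - 20 + 5) mod 7 = 2497 mod 7 = 5 -> Saturday (Mon=0 ... Sun=6)
Days before October (Jan-Sep): 273; October 1 index = (5 + 273) mod 7 = 5 -> Saturday
First Monday is October 3
Mondays: 3, 10, 17, 24, 31

5 Mondays


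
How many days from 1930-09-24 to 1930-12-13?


From 1930-09-24 to 1930-12-13
1930-09-24: days before September = 31 + 28 + 31 + 30 + 31 + 30 + 31 + 31 = 243 (1930 is not a leap year); day of year = 243 + 24 = 267
1930-12-13: days before December = 31 + 28 + 31 + 30 + 31 + 30 + 31 + 31 + 30 + 31 + 30 = 334 (1930 is not a leap year); day of year = 334 + 13 = 347
Same year: 347 - 267 = 80

80 days


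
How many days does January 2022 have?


January 2022

31 days


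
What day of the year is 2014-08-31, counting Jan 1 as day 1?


Date: August 31, 2014
Days in months 1 through 7: 212
Plus 31 days in August

Day of year: 243


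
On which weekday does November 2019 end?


November 2019 has 30 days
Anchor: Jan 1, 2019. With p = 2019 - 1 = 2018: (p + p//4 - p//100 + p//400) mod 7 = (2018 + 504 - 20 + 5) mod 7 = 2507 mod 7 = 1 -> Tuesday (Mon=0 ... Sun=6)
Days before November (Jan-Oct): 304; November 1 index = (1 + 304) mod 7 = 4 -> Friday
Last day offset: 30 - 1 = 29 days
Weekday index = (4 + 29) mod 7 = 5

Saturday, November 30


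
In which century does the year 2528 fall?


Century = (year - 1) // 100 + 1
= (2528 - 1) // 100 + 1
= 2527 // 100 + 1
= 25 + 1

26th century


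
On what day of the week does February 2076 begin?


Target: February 1, 2076
Anchor: Jan 1, 2076. With p = 2076 - 1 = 2075: (p + p//4 - p//100 + p//400) mod 7 = (2075 + 518 - 20 + 5) mod 7 = 2578 mod 7 = 2 -> Wednesday (Mon=0 ... Sun=6)
Days before February (Jan): 31 days
Weekday index = (2 + 31) mod 7 = 5

Saturday


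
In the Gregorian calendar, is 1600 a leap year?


Gregorian leap year rule: divisible by 4, but not by 100, unless also by 400.
1600 is divisible by 400 -> leap year

Yes


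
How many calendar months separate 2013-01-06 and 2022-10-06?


From January 2013 to October 2022
9 years * 12 = 108 months, plus 9 months = 117

117 months


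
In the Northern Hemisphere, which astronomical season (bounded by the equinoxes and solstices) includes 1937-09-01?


Date: September 1
Astronomical Summer (approx.; exact equinox/solstice day varies by year): June 21 to September 21
September 1 falls within the Summer window

Summer


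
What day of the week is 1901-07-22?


Date: July 22, 1901
Anchor: Jan 1, 1901. With p = 1901 - 1 = 1900: (p + p//4 - p//100 + p//400) mod 7 = (1900 + 475 - 19 + 4) mod 7 = 2360 mod 7 = 1 -> Tuesday (Mon=0 ... Sun=6)
Days before July (Jan-Jun): 181; offset = 181 + 22 - 1 = 202
Weekday index = (1 + 202) mod 7 = 0

Day of the week: Monday


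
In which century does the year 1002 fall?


Century = (year - 1) // 100 + 1
= (1002 - 1) // 100 + 1
= 1001 // 100 + 1
= 10 + 1

11th century


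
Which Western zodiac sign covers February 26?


Date: February 26
Conventional tropical zodiac dates: Pisces from February 19 onward; Aries starts March 21
February 26 falls within the Pisces range

Pisces


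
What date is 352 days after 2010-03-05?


Start: 2010-03-05, add 352 days
March 2010 has 31 days: 31 - 5 = 26 days to March 31 -> 326 left
April 2010 has 30 days -> 296 left
May 2010 has 31 days -> 265 left
June 2010 has 30 days -> 235 left
July 2010 has 31 days -> 204 left
August 2010 has 31 days -> 173 left
September 2010 has 30 days -> 143 left
October 2010 has 31 days -> 112 left
November 2010 has 30 days -> 82 left
December 2010 has 31 days -> 51 left
January 2011 has 31 days -> 20 left
February 2011: 20 <= 28 -> lands on February 20

Result: 2011-02-20


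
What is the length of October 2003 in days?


October 2003

31 days


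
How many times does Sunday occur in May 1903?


May 1903 has 31 days
Anchor: Jan 1, 1903. With p = 1903 - 1 = 1902: (p + p//4 - p//100 + p//400) mod 7 = (1902 + 475 - 19 + 4) mod 7 = 2362 mod 7 = 3 -> Thursday (Mon=0 ... Sun=6)
Days before May (Jan-Apr): 120; May 1 index = (3 + 120) mod 7 = 4 -> Friday
First Sunday is May 3
Sundays: 3, 10, 17, 24, 31

5 Sundays


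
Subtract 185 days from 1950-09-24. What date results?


Start: 1950-09-24, subtract 185 days
Back 24 days from September 24 reaches August 31, 1950 -> 161 left
August 1950 has 31 days -> back to July 31, 1950 -> 130 left
July 1950 has 31 days -> back to June 30, 1950 -> 99 left
June 1950 has 30 days -> back to May 31, 1950 -> 69 left
May 1950 has 31 days -> back to April 30, 1950 -> 38 left
April 1950 has 30 days -> back to March 31, 1950 -> 8 left
March 1950: 31 - 8 = 23 -> lands on March 23

Result: 1950-03-23


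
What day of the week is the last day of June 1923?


June 1923 has 30 days
Anchor: Jan 1, 1923. With p = 1923 - 1 = 1922: (p + p//4 - p//100 + p//400) mod 7 = (1922 + 480 - 19 + 4) mod 7 = 2387 mod 7 = 0 -> Monday (Mon=0 ... Sun=6)
Days before June (Jan-May): 151; June 1 index = (0 + 151) mod 7 = 4 -> Friday
Last day offset: 30 - 1 = 29 days
Weekday index = (4 + 29) mod 7 = 5

Saturday, June 30


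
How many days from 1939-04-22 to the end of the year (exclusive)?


Day of year: 112 of 365
Remaining = 365 - 112

253 days


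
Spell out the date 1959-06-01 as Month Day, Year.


ISO 1959-06-01 parses as year=1959, month=06, day=01
Month 6 -> June

June 1, 1959


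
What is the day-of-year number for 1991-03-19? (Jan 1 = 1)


Date: March 19, 1991
Days in months 1 through 2: 59
Plus 19 days in March

Day of year: 78


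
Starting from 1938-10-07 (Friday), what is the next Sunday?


Current: Friday
Target: Sunday
Days ahead: 2

Next Sunday: 1938-10-09


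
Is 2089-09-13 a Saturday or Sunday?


Anchor: Jan 1, 2089. With p = 2089 - 1 = 2088: (p + p//4 - p//100 + p//400) mod 7 = (2088 + 522 - 20 + 5) mod 7 = 2595 mod 7 = 5 -> Saturday (Mon=0 ... Sun=6)
Day of year: 256; offset = 255
Weekday index = (5 + 255) mod 7 = 1 -> Tuesday
Weekend days: Saturday, Sunday

No


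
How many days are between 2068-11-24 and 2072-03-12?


From 2068-11-24 to 2072-03-12
2068-11-24: days before November = 31 + 29 + 31 + 30 + 31 + 30 + 31 + 31 + 30 + 31 = 305 (2068 is a leap year); day of year = 305 + 24 = 329
2072-03-12: days before March = 31 + 29 = 60 (2072 is a leap year); day of year = 60 + 12 = 72
Rest of 2068: 366 - 329 = 37
Full years 2069 (365), 2070 (365), 2071 (365): 1095
Total = 37 + 1095 + 72 = 1204

1204 days


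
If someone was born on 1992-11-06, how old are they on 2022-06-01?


Birth: 1992-11-06
Reference: 2022-06-01
Year difference: 2022 - 1992 = 30
Birthday not yet reached in 2022, subtract 1

29 years old


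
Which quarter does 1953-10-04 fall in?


Month: October (month 10)
Q1: Jan-Mar, Q2: Apr-Jun, Q3: Jul-Sep, Q4: Oct-Dec

Q4


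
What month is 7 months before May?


May is month 5
5 - 7 = -2; wrap: -2 + 12 = 10

October


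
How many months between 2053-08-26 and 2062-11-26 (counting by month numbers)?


From August 2053 to November 2062
9 years * 12 = 108 months, plus 3 months = 111

111 months


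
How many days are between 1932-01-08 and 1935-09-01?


From 1932-01-08 to 1935-09-01
1932-01-08: day of year = 8
1935-09-01: days before September = 31 + 28 + 31 + 30 + 31 + 30 + 31 + 31 = 243 (1935 is not a leap year); day of year = 243 + 1 = 244
Rest of 1932: 366 - 8 = 358
Full years 1933 (365), 1934 (365): 730
Total = 358 + 730 + 244 = 1332

1332 days


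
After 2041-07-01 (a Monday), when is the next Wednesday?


Current: Monday
Target: Wednesday
Days ahead: 2

Next Wednesday: 2041-07-03


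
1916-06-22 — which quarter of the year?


Month: June (month 6)
Q1: Jan-Mar, Q2: Apr-Jun, Q3: Jul-Sep, Q4: Oct-Dec

Q2


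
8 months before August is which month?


August is month 8
8 - 8 = 0; wrap: 0 + 12 = 12

December


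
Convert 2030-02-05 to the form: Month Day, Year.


ISO 2030-02-05 parses as year=2030, month=02, day=05
Month 2 -> February

February 5, 2030


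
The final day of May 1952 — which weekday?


May 1952 has 31 days
Anchor: Jan 1, 1952. With p = 1952 - 1 = 1951: (p + p//4 - p//100 + p//400) mod 7 = (1951 + 487 - 19 + 4) mod 7 = 2423 mod 7 = 1 -> Tuesday (Mon=0 ... Sun=6)
Days before May (Jan-Apr): 121; May 1 index = (1 + 121) mod 7 = 3 -> Thursday
Last day offset: 31 - 1 = 30 days
Weekday index = (3 + 30) mod 7 = 5

Saturday, May 31


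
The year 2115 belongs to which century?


Century = (year - 1) // 100 + 1
= (2115 - 1) // 100 + 1
= 2114 // 100 + 1
= 21 + 1

22nd century


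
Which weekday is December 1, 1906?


Target: December 1, 1906
Anchor: Jan 1, 1906. With p = 1906 - 1 = 1905: (p + p//4 - p//100 + p//400) mod 7 = (1905 + 476 - 19 + 4) mod 7 = 2366 mod 7 = 0 -> Monday (Mon=0 ... Sun=6)
Days before December (Jan-Nov): 334 days
Weekday index = (0 + 334) mod 7 = 5

Saturday


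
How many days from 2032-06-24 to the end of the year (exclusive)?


Day of year: 176 of 366
Remaining = 366 - 176

190 days


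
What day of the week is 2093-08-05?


Date: August 5, 2093
Anchor: Jan 1, 2093. With p = 2093 - 1 = 2092: (p + p//4 - p//100 + p//400) mod 7 = (2092 + 523 - 20 + 5) mod 7 = 2600 mod 7 = 3 -> Thursday (Mon=0 ... Sun=6)
Days before August (Jan-Jul): 212; offset = 212 + 5 - 1 = 216
Weekday index = (3 + 216) mod 7 = 2

Day of the week: Wednesday


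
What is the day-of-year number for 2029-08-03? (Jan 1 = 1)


Date: August 3, 2029
Days in months 1 through 7: 212
Plus 3 days in August

Day of year: 215


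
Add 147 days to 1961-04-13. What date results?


Start: 1961-04-13, add 147 days
April 1961 has 30 days: 30 - 13 = 17 days to April 30 -> 130 left
May 1961 has 31 days -> 99 left
June 1961 has 30 days -> 69 left
July 1961 has 31 days -> 38 left
August 1961 has 31 days -> 7 left
September 1961: 7 <= 30 -> lands on September 7

Result: 1961-09-07


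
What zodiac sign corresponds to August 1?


Date: August 1
Conventional tropical zodiac dates: Leo from July 23 onward; Virgo starts August 23
August 1 falls within the Leo range

Leo


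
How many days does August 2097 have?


August 2097

31 days


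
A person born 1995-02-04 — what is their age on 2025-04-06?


Birth: 1995-02-04
Reference: 2025-04-06
Year difference: 2025 - 1995 = 30

30 years old


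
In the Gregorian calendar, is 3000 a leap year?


Gregorian leap year rule: divisible by 4, but not by 100, unless also by 400.
3000 is divisible by 100 but not 400 -> not a leap year

No


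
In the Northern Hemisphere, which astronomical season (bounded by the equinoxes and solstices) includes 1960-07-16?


Date: July 16
Astronomical Summer (approx.; exact equinox/solstice day varies by year): June 21 to September 21
July 16 falls within the Summer window

Summer


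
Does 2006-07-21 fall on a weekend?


Anchor: Jan 1, 2006. With p = 2006 - 1 = 2005: (p + p//4 - p//100 + p//400) mod 7 = (2005 + 501 - 20 + 5) mod 7 = 2491 mod 7 = 6 -> Sunday (Mon=0 ... Sun=6)
Day of year: 202; offset = 201
Weekday index = (6 + 201) mod 7 = 4 -> Friday
Weekend days: Saturday, Sunday

No


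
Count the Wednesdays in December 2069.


December 2069 has 31 days
Anchor: Jan 1, 2069. With p = 2069 - 1 = 2068: (p + p//4 - p//100 + p//400) mod 7 = (2068 + 517 - 20 + 5) mod 7 = 2570 mod 7 = 1 -> Tuesday (Mon=0 ... Sun=6)
Days before December (Jan-Nov): 334; December 1 index = (1 + 334) mod 7 = 6 -> Sunday
First Wednesday is December 4
Wednesdays: 4, 11, 18, 25

4 Wednesdays


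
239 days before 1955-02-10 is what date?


Start: 1955-02-10, subtract 239 days
Back 10 days from February 10 reaches January 31, 1955 -> 229 left
January 1955 has 31 days -> back to December 31, 1954 -> 198 left
December 1954 has 31 days -> back to November 30, 1954 -> 167 left
November 1954 has 30 days -> back to October 31, 1954 -> 137 left
October 1954 has 31 days -> back to September 30, 1954 -> 106 left
September 1954 has 30 days -> back to August 31, 1954 -> 76 left
August 1954 has 31 days -> back to July 31, 1954 -> 45 left
July 1954 has 31 days -> back to June 30, 1954 -> 14 left
June 1954: 30 - 14 = 16 -> lands on June 16

Result: 1954-06-16


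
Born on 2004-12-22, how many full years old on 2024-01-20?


Birth: 2004-12-22
Reference: 2024-01-20
Year difference: 2024 - 2004 = 20
Birthday not yet reached in 2024, subtract 1

19 years old


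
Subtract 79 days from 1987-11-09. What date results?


Start: 1987-11-09, subtract 79 days
Back 9 days from November 9 reaches October 31, 1987 -> 70 left
October 1987 has 31 days -> back to September 30, 1987 -> 39 left
September 1987 has 30 days -> back to August 31, 1987 -> 9 left
August 1987: 31 - 9 = 22 -> lands on August 22

Result: 1987-08-22


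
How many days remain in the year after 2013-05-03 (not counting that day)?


Day of year: 123 of 365
Remaining = 365 - 123

242 days


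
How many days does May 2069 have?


May 2069

31 days


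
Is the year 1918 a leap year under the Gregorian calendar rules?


Gregorian leap year rule: divisible by 4, but not by 100, unless also by 400.
1918 is not divisible by 4 -> not a leap year

No


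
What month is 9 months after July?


July is month 7
7 + 9 = 16; wrap: 16 - 12 = 4

April


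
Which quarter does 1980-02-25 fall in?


Month: February (month 2)
Q1: Jan-Mar, Q2: Apr-Jun, Q3: Jul-Sep, Q4: Oct-Dec

Q1


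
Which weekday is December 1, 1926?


Target: December 1, 1926
Anchor: Jan 1, 1926. With p = 1926 - 1 = 1925: (p + p//4 - p//100 + p//400) mod 7 = (1925 + 481 - 19 + 4) mod 7 = 2391 mod 7 = 4 -> Friday (Mon=0 ... Sun=6)
Days before December (Jan-Nov): 334 days
Weekday index = (4 + 334) mod 7 = 2

Wednesday


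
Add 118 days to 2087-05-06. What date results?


Start: 2087-05-06, add 118 days
May 2087 has 31 days: 31 - 6 = 25 days to May 31 -> 93 left
June 2087 has 30 days -> 63 left
July 2087 has 31 days -> 32 left
August 2087 has 31 days -> 1 left
September 2087: 1 <= 30 -> lands on September 1

Result: 2087-09-01


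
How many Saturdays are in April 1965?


April 1965 has 30 days
Anchor: Jan 1, 1965. With p = 1965 - 1 = 1964: (p + p//4 - p//100 + p//400) mod 7 = (1964 + 491 - 19 + 4) mod 7 = 2440 mod 7 = 4 -> Friday (Mon=0 ... Sun=6)
Days before April (Jan-Mar): 90; April 1 index = (4 + 90) mod 7 = 3 -> Thursday
First Saturday is April 3
Saturdays: 3, 10, 17, 24

4 Saturdays


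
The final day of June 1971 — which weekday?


June 1971 has 30 days
Anchor: Jan 1, 1971. With p = 1971 - 1 = 1970: (p + p//4 - p//100 + p//400) mod 7 = (1970 + 492 - 19 + 4) mod 7 = 2447 mod 7 = 4 -> Friday (Mon=0 ... Sun=6)
Days before June (Jan-May): 151; June 1 index = (4 + 151) mod 7 = 1 -> Tuesday
Last day offset: 30 - 1 = 29 days
Weekday index = (1 + 29) mod 7 = 2

Wednesday, June 30


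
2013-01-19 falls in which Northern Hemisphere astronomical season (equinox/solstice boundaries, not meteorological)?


Date: January 19
Astronomical Winter (approx.; exact equinox/solstice day varies by year): December 21 to March 19
January 19 falls within the Winter window

Winter


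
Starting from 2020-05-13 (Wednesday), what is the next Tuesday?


Current: Wednesday
Target: Tuesday
Days ahead: 6

Next Tuesday: 2020-05-19


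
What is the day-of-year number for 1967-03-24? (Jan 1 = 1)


Date: March 24, 1967
Days in months 1 through 2: 59
Plus 24 days in March

Day of year: 83


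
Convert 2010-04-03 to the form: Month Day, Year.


ISO 2010-04-03 parses as year=2010, month=04, day=03
Month 4 -> April

April 3, 2010


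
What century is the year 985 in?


Century = (year - 1) // 100 + 1
= (985 - 1) // 100 + 1
= 984 // 100 + 1
= 9 + 1

10th century


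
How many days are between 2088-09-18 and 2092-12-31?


From 2088-09-18 to 2092-12-31
2088-09-18: days before September = 31 + 29 + 31 + 30 + 31 + 30 + 31 + 31 = 244 (2088 is a leap year); day of year = 244 + 18 = 262
2092-12-31: days before December = 31 + 29 + 31 + 30 + 31 + 30 + 31 + 31 + 30 + 31 + 30 = 335 (2092 is a leap year); day of year = 335 + 31 = 366
Rest of 2088: 366 - 262 = 104
Full years 2089 (365), 2090 (365), 2091 (365): 1095
Total = 104 + 1095 + 366 = 1565

1565 days


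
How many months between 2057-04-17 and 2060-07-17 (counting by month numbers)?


From April 2057 to July 2060
3 years * 12 = 36 months, plus 3 months = 39

39 months


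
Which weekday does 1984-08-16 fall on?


Date: August 16, 1984
Anchor: Jan 1, 1984. With p = 1984 - 1 = 1983: (p + p//4 - p//100 + p//400) mod 7 = (1983 + 495 - 19 + 4) mod 7 = 2463 mod 7 = 6 -> Sunday (Mon=0 ... Sun=6)
Days before August (Jan-Jul): 213; offset = 213 + 16 - 1 = 228
Weekday index = (6 + 228) mod 7 = 3

Day of the week: Thursday


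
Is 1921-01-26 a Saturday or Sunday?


Anchor: Jan 1, 1921. With p = 1921 - 1 = 1920: (p + p//4 - p//100 + p//400) mod 7 = (1920 + 480 - 19 + 4) mod 7 = 2385 mod 7 = 5 -> Saturday (Mon=0 ... Sun=6)
Day of year: 26; offset = 25
Weekday index = (5 + 25) mod 7 = 2 -> Wednesday
Weekend days: Saturday, Sunday

No


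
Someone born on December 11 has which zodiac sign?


Date: December 11
Conventional tropical zodiac dates: Sagittarius from November 22 onward; Capricorn starts December 22
December 11 falls within the Sagittarius range

Sagittarius


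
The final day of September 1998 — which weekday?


September 1998 has 30 days
Anchor: Jan 1, 1998. With p = 1998 - 1 = 1997: (p + p//4 - p//100 + p//400) mod 7 = (1997 + 499 - 19 + 4) mod 7 = 2481 mod 7 = 3 -> Thursday (Mon=0 ... Sun=6)
Days before September (Jan-Aug): 243; September 1 index = (3 + 243) mod 7 = 1 -> Tuesday
Last day offset: 30 - 1 = 29 days
Weekday index = (1 + 29) mod 7 = 2

Wednesday, September 30


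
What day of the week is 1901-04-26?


Date: April 26, 1901
Anchor: Jan 1, 1901. With p = 1901 - 1 = 1900: (p + p//4 - p//100 + p//400) mod 7 = (1900 + 475 - 19 + 4) mod 7 = 2360 mod 7 = 1 -> Tuesday (Mon=0 ... Sun=6)
Days before April (Jan-Mar): 90; offset = 90 + 26 - 1 = 115
Weekday index = (1 + 115) mod 7 = 4

Day of the week: Friday


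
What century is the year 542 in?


Century = (year - 1) // 100 + 1
= (542 - 1) // 100 + 1
= 541 // 100 + 1
= 5 + 1

6th century


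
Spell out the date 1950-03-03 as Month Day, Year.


ISO 1950-03-03 parses as year=1950, month=03, day=03
Month 3 -> March

March 3, 1950


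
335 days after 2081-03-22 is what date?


Start: 2081-03-22, add 335 days
March 2081 has 31 days: 31 - 22 = 9 days to March 31 -> 326 left
April 2081 has 30 days -> 296 left
May 2081 has 31 days -> 265 left
June 2081 has 30 days -> 235 left
July 2081 has 31 days -> 204 left
August 2081 has 31 days -> 173 left
September 2081 has 30 days -> 143 left
October 2081 has 31 days -> 112 left
November 2081 has 30 days -> 82 left
December 2081 has 31 days -> 51 left
January 2082 has 31 days -> 20 left
February 2082: 20 <= 28 -> lands on February 20

Result: 2082-02-20


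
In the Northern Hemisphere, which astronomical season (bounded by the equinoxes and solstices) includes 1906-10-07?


Date: October 7
Astronomical Autumn (approx.; exact equinox/solstice day varies by year): September 22 to December 20
October 7 falls within the Autumn window

Autumn


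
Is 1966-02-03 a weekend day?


Anchor: Jan 1, 1966. With p = 1966 - 1 = 1965: (p + p//4 - p//100 + p//400) mod 7 = (1965 + 491 - 19 + 4) mod 7 = 2441 mod 7 = 5 -> Saturday (Mon=0 ... Sun=6)
Day of year: 34; offset = 33
Weekday index = (5 + 33) mod 7 = 3 -> Thursday
Weekend days: Saturday, Sunday

No


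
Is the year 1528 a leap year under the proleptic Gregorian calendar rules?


Gregorian leap year rule: divisible by 4, but not by 100, unless also by 400.
1528 is divisible by 4 but not 100 -> leap year

Yes


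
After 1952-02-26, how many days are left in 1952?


Day of year: 57 of 366
Remaining = 366 - 57

309 days


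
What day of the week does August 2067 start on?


Target: August 1, 2067
Anchor: Jan 1, 2067. With p = 2067 - 1 = 2066: (p + p//4 - p//100 + p//400) mod 7 = (2066 + 516 - 20 + 5) mod 7 = 2567 mod 7 = 5 -> Saturday (Mon=0 ... Sun=6)
Days before August (Jan-Jul): 212 days
Weekday index = (5 + 212) mod 7 = 0

Monday


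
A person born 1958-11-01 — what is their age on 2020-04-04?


Birth: 1958-11-01
Reference: 2020-04-04
Year difference: 2020 - 1958 = 62
Birthday not yet reached in 2020, subtract 1

61 years old


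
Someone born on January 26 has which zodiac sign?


Date: January 26
Conventional tropical zodiac dates: Aquarius from January 20 onward; Pisces starts February 19
January 26 falls within the Aquarius range

Aquarius


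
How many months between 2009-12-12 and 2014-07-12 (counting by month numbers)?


From December 2009 to July 2014
5 years * 12 = 60 months, minus 5 months = 55

55 months


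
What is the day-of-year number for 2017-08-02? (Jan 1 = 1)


Date: August 2, 2017
Days in months 1 through 7: 212
Plus 2 days in August

Day of year: 214


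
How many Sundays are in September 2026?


September 2026 has 30 days
Anchor: Jan 1, 2026. With p = 2026 - 1 = 2025: (p + p//4 - p//100 + p//400) mod 7 = (2025 + 506 - 20 + 5) mod 7 = 2516 mod 7 = 3 -> Thursday (Mon=0 ... Sun=6)
Days before September (Jan-Aug): 243; September 1 index = (3 + 243) mod 7 = 1 -> Tuesday
First Sunday is September 6
Sundays: 6, 13, 20, 27

4 Sundays


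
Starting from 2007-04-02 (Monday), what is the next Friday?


Current: Monday
Target: Friday
Days ahead: 4

Next Friday: 2007-04-06


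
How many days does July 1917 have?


July 1917

31 days


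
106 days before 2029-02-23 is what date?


Start: 2029-02-23, subtract 106 days
Back 23 days from February 23 reaches January 31, 2029 -> 83 left
January 2029 has 31 days -> back to December 31, 2028 -> 52 left
December 2028 has 31 days -> back to November 30, 2028 -> 21 left
November 2028: 30 - 21 = 9 -> lands on November 9

Result: 2028-11-09


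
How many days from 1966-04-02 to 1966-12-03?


From 1966-04-02 to 1966-12-03
1966-04-02: days before April = 31 + 28 + 31 = 90 (1966 is not a leap year); day of year = 90 + 2 = 92
1966-12-03: days before December = 31 + 28 + 31 + 30 + 31 + 30 + 31 + 31 + 30 + 31 + 30 = 334 (1966 is not a leap year); day of year = 334 + 3 = 337
Same year: 337 - 92 = 245

245 days


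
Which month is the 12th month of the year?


Month 12 of 12

December


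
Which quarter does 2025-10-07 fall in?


Month: October (month 10)
Q1: Jan-Mar, Q2: Apr-Jun, Q3: Jul-Sep, Q4: Oct-Dec

Q4


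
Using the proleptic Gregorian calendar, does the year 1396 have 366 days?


Gregorian leap year rule: divisible by 4, but not by 100, unless also by 400.
1396 is divisible by 4 but not 100 -> leap year

Yes


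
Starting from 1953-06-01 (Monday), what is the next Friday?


Current: Monday
Target: Friday
Days ahead: 4

Next Friday: 1953-06-05


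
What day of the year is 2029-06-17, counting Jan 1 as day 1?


Date: June 17, 2029
Days in months 1 through 5: 151
Plus 17 days in June

Day of year: 168


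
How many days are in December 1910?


December 1910

31 days


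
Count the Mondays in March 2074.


March 2074 has 31 days
Anchor: Jan 1, 2074. With p = 2074 - 1 = 2073: (p + p//4 - p//100 + p//400) mod 7 = (2073 + 518 - 20 + 5) mod 7 = 2576 mod 7 = 0 -> Monday (Mon=0 ... Sun=6)
Days before March (Jan-Feb): 59; March 1 index = (0 + 59) mod 7 = 3 -> Thursday
First Monday is March 5
Mondays: 5, 12, 19, 26

4 Mondays


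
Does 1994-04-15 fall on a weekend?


Anchor: Jan 1, 1994. With p = 1994 - 1 = 1993: (p + p//4 - p//100 + p//400) mod 7 = (1993 + 498 - 19 + 4) mod 7 = 2476 mod 7 = 5 -> Saturday (Mon=0 ... Sun=6)
Day of year: 105; offset = 104
Weekday index = (5 + 104) mod 7 = 4 -> Friday
Weekend days: Saturday, Sunday

No


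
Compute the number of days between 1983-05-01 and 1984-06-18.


From 1983-05-01 to 1984-06-18
1983-05-01: days before May = 31 + 28 + 31 + 30 = 120 (1983 is not a leap year); day of year = 120 + 1 = 121
1984-06-18: days before June = 31 + 29 + 31 + 30 + 31 = 152 (1984 is a leap year); day of year = 152 + 18 = 170
Rest of 1983: 365 - 121 = 244
Total = 244 + 170 = 414

414 days


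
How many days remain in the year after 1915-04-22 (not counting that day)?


Day of year: 112 of 365
Remaining = 365 - 112

253 days


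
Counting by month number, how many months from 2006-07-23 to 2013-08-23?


From July 2006 to August 2013
7 years * 12 = 84 months, plus 1 month = 85

85 months


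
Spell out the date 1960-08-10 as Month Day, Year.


ISO 1960-08-10 parses as year=1960, month=08, day=10
Month 8 -> August

August 10, 1960


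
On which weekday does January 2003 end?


January 2003 has 31 days
Anchor: Jan 1, 2003. With p = 2003 - 1 = 2002: (p + p//4 - p//100 + p//400) mod 7 = (2002 + 500 - 20 + 5) mod 7 = 2487 mod 7 = 2 -> Wednesday (Mon=0 ... Sun=6)
January 1 is the anchor itself -> Wednesday
Last day offset: 31 - 1 = 30 days
Weekday index = (2 + 30) mod 7 = 4

Friday, January 31


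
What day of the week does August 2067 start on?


Target: August 1, 2067
Anchor: Jan 1, 2067. With p = 2067 - 1 = 2066: (p + p//4 - p//100 + p//400) mod 7 = (2066 + 516 - 20 + 5) mod 7 = 2567 mod 7 = 5 -> Saturday (Mon=0 ... Sun=6)
Days before August (Jan-Jul): 212 days
Weekday index = (5 + 212) mod 7 = 0

Monday


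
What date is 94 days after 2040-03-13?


Start: 2040-03-13, add 94 days
March 2040 has 31 days: 31 - 13 = 18 days to March 31 -> 76 left
April 2040 has 30 days -> 46 left
May 2040 has 31 days -> 15 left
June 2040: 15 <= 30 -> lands on June 15

Result: 2040-06-15


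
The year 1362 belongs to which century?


Century = (year - 1) // 100 + 1
= (1362 - 1) // 100 + 1
= 1361 // 100 + 1
= 13 + 1

14th century


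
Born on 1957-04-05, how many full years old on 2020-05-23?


Birth: 1957-04-05
Reference: 2020-05-23
Year difference: 2020 - 1957 = 63

63 years old


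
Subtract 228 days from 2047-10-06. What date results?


Start: 2047-10-06, subtract 228 days
Back 6 days from October 6 reaches September 30, 2047 -> 222 left
September 2047 has 30 days -> back to August 31, 2047 -> 192 left
August 2047 has 31 days -> back to July 31, 2047 -> 161 left
July 2047 has 31 days -> back to June 30, 2047 -> 130 left
June 2047 has 30 days -> back to May 31, 2047 -> 100 left
May 2047 has 31 days -> back to April 30, 2047 -> 69 left
April 2047 has 30 days -> back to March 31, 2047 -> 39 left
March 2047 has 31 days -> back to February 28, 2047 -> 8 left
February 2047: 28 - 8 = 20 -> lands on February 20

Result: 2047-02-20
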